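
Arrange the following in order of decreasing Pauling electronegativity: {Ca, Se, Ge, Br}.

Br, Se, Ge, Ca

Electronegativity increases across a period and decreases down a group, tracking effective nuclear charge and atomic size.
All lie in period 4, so electronegativity increases left to right.
So from highest to lowest: Br > Se > Ge > Ca.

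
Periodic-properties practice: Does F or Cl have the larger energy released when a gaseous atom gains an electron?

Cl

F is in period 2, group 17; Cl is in period 3, group 17.
Adding an electron releases more energy for atoms nearer the top right (short of the noble gases).
All are in group 17; the group trend (electron affinity increases up the group) applies, with the exception below.
Note the exception: Cl has a higher electron affinity than F, contrary to the simple trend — F's small 2p subshell makes the incoming electron feel strong e⁻–e⁻ repulsion, so Cl actually releases more energy on gaining an electron.
Tabulated electron affinity (kJ/mol): F 328, Cl 349.
So Cl has the larger energy released when a gaseous atom gains an electron (Cl > F).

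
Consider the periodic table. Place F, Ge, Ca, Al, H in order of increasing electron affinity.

Ca < Al < H < Ge < F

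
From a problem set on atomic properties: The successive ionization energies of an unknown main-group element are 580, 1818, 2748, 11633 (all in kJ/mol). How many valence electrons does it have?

Look for the largest jump between consecutive ionization energies: IE4/IE3 ≈ 4.2, far larger than any earlier ratio.
That jump marks the point where a core electron is being removed. So the atom has 3 valence electrons.

3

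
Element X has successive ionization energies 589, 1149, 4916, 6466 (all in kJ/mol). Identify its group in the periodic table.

Group 2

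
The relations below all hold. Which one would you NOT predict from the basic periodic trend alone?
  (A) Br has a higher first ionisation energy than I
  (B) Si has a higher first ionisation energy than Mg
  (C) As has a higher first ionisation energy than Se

The general trend: first ionisation energy increases across a period and decreases down a group.
(A) Br (period 4, group 17) vs I (period 5, group 17): the stated order agrees with the simple trend.
(B) Si (period 3, group 14) vs Mg (period 3, group 2): the stated order agrees with the simple trend.
(C) As (period 4, group 15) vs Se (period 4, group 16): the stated order contradicts the simple trend.
The exception is (C): Se (4p⁴) ionizes more easily than half-filled As (4p³).

(C)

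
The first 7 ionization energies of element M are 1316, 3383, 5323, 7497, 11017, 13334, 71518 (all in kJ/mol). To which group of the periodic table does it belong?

Look for the largest jump between consecutive ionization energies: IE7/IE6 ≈ 5.4, far larger than any earlier ratio.
That jump marks the point where a core electron is being removed. So the atom has 6 valence electrons.
A main-group element with 6 valence electrons is in group 16.

Group 16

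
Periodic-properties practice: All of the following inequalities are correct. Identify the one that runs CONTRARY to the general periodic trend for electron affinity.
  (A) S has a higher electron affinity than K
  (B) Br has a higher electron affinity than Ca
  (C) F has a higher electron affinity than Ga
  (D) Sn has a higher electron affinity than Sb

(D)

The general trend: electron affinity increases across a period and decreases down a group.
(A) S (period 3, group 16) vs K (period 4, group 1): the stated order agrees with the simple trend.
(B) Br (period 4, group 17) vs Ca (period 4, group 2): the stated order agrees with the simple trend.
(C) F (period 2, group 17) vs Ga (period 4, group 13): the stated order agrees with the simple trend.
(D) Sn (period 5, group 14) vs Sb (period 5, group 15): the stated order contradicts the simple trend.
The exception is (D): adding an electron to Sb's half-filled 5p³ is unfavourable, so Sn has the more exothermic EA.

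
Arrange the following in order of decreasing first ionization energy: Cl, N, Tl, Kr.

N, Kr, Cl, Tl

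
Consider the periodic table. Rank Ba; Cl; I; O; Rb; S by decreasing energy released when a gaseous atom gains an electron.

Cl, I, S, O, Rb, Ba

O is in period 2, group 16; S is in period 3, group 16; Cl is in period 3, group 17; Rb is in period 5, group 1; I is in period 5, group 17; Ba is in period 6, group 2.
Adding an electron releases more energy for atoms nearer the top right (short of the noble gases).
Neither a single period nor a single group — weigh both effects.
Rb > Ba: period and group pull opposite ways; the down-group shift dominates (47 vs 14 kJ/mol).
O > Rb: both effects reinforce here, so O is clearly the higher of the two.
S > O: this pair runs against the simple trend — see the exception note.
I > S: period and group pull opposite ways; the across-period shift dominates (295 vs 200 kJ/mol).
Cl > I: Cl sits above I in group 17, so the down-group effect alone puts Cl higher.
Note the exception: S has a higher electron affinity than O, contrary to the simple trend — the compact 2p subshell of O repels the added electron more than S's larger 3p does.
For reference (kJ/mol): O 141, S 200, Cl 349, Rb 47, I 295, Ba 14.
So from highest to lowest: Cl > I > S > O > Rb > Ba.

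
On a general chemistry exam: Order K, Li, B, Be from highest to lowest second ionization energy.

IE_2 is the cost of taking one more electron from the +1 cation: K⁺ is the bare [Ar] core; Li⁺ is the bare [He] core; B⁺ still has 2 valence electrons; Be⁺ still has 1 valence electron.
Pulling an electron out of a noble-gas core costs far more than removing a remaining valence electron, so K and Li sit at the high end of IE_2.
Valence configurations: B⁺ [He]2s², Be⁺ [He]2s¹.
Tabulated IE_2 (kJ/mol): K 3052, Li 7298, B 2427, Be 1757.
Putting it together, IE_2: Be < B < K < Li.

Li > K > B > Be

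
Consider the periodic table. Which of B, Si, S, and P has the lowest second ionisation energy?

Si

The second ionization energy removes an electron from the +1 ion. For each element: B⁺ still has 2 valence electrons; Si⁺ still has 3 valence electrons; S⁺ still has 5 valence electrons; P⁺ still has 4 valence electrons.
All are still removing valence electrons, so compare the +1 ions as you would atoms: IE_2 generally rises across a period (higher Z_eff) and falls down a group (larger shell), subject to the usual subshell exceptions.
Valence configurations: B⁺ [He]2s², Si⁺ [Ne]3s²3p¹, S⁺ [Ne]3s²3p³, P⁺ [Ne]3s²3p².
Tabulated IE_2 (kJ/mol): B 2427, Si 1577, S 2252, P 1907.
Overall IE_2 order: Si < P < S < B.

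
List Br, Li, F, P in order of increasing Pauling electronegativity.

Li < P < Br < F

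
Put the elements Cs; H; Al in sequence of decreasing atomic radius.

H is in period 1, group 1; Al is in period 3, group 13; Cs is in period 6, group 1.
Moving right in a period, electrons are added to the same shell under a stronger nuclear pull, so atoms get smaller; moving down, a new shell is opened and atoms get larger.
Neither a single period nor a single group — weigh both effects.
Al > H: the two effects oppose for this pair; the down-group effect wins (126 vs 32 pm).
Cs > Al: both effects reinforce here, so Cs is clearly the larger of the two.
Tabulated atomic radius (pm): H 32, Al 126, Cs 232.
So from largest to smallest: Cs > Al > H.

Cs > Al > H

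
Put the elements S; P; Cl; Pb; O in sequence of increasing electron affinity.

Pb < P < O < S < Cl

O is in period 2, group 16; P is in period 3, group 15; S is in period 3, group 16; Cl is in period 3, group 17; Pb is in period 6, group 14.
Electron affinity generally becomes more exothermic across a period toward the halogens and less exothermic down a group.
Here both period and group differ, so the two effects have to be weighed against each other.
P > Pb: both effects reinforce here, so P is clearly the higher of the two.
O > P: relative to P, both the across-period and down-group shifts push O's electron affinity up.
S > O: this pair runs against the simple trend — see the exception note.
Cl > S: both are in period 3; the period trend gives Cl the larger value.
Note the exception: S has a higher electron affinity than O, contrary to the simple trend — the compact 2p subshell of O repels the added electron more than S's larger 3p does.
Approximate values (kJ/mol): O 141, P 72, S 200, Cl 349, Pb 35.
So from lowest to highest: Pb < P < O < S < Cl.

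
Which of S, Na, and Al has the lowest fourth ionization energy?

S

After 3 electrons have been removed, what remains? S³⁺ still has 3 valence electrons; Na³⁺ is already 2 electrons into the core; Al³⁺ is the bare [Ne] core.
Core electrons are held far more tightly than valence electrons, so Na and Al top the IE_4 order.
The numbers (kJ/mol): S 4556, Na 9543, Al 11577.
So the fourth ionization energies run S < Na < Al.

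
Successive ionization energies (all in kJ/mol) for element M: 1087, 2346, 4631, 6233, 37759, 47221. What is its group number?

Look for the largest jump between consecutive ionization energies: IE5/IE4 ≈ 6.1, far larger than any earlier ratio.
That jump marks the point where a core electron is being removed. So the atom has 4 valence electrons.
A main-group element with 4 valence electrons is in group 14.

Group 14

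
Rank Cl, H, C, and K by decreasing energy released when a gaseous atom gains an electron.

Cl, C, H, K

H is in period 1, group 1; C is in period 2, group 14; Cl is in period 3, group 17; K is in period 4, group 1.
Electron affinity generally becomes more exothermic across a period toward the halogens and less exothermic down a group.
Here both period and group differ, so the two effects have to be weighed against each other.
H > K: they share group 1; the group trend gives H the larger value.
C > H: period and group pull opposite ways; the across-period shift dominates (122 vs 73 kJ/mol).
Cl > C: the two effects oppose for this pair; the across-period effect wins (349 vs 122 kJ/mol).
Approximate values (kJ/mol): H 73, C 122, Cl 349, K 48.
So from highest to lowest: Cl > C > H > K.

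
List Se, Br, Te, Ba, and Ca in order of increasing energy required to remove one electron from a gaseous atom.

Ba, Ca, Te, Se, Br

Ca is in period 4, group 2; Se is in period 4, group 16; Br is in period 4, group 17; Te is in period 5, group 16; Ba is in period 6, group 2.
Removing the outermost electron gets harder across a period and easier down a group.
Here both period and group differ, so the two effects have to be weighed against each other.
Ca > Ba: Ca sits above Ba in group 2, so the down-group effect alone puts Ca higher.
Te > Ca: period and group pull opposite ways; the across-period shift dominates (869 vs 590 kJ/mol).
Se > Te: Se sits above Te in group 16, so the down-group effect alone puts Se higher.
Br > Se: Br lies to the right of Se in period 4, so the across-period effect alone puts Br higher.
Tabulated first ionization energy (kJ/mol): Ca 590, Se 941, Br 1140, Te 869, Ba 503.
So from lowest to highest: Ba < Ca < Te < Se < Br.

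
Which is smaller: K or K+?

K+

Forming K+ removes 1 electron from K. Fewer electrons for the same nuclear charge means less shielding and a higher Z_eff on the remaining electrons, and for main-group metals the entire outer shell is lost.
A cation is smaller than its parent atom: K+ < K.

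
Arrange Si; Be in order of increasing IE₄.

After 3 electrons have been removed, what remains? Si³⁺ still has 1 valence electron; Be³⁺ is already 1 electron into the core.
Core electrons are held far more tightly than valence electrons, so Be tops the IE_4 order.
Approximate IE_4 values (kJ/mol): Si 4356, Be 21007.
Overall IE_4 order: Si < Be.

Si < Be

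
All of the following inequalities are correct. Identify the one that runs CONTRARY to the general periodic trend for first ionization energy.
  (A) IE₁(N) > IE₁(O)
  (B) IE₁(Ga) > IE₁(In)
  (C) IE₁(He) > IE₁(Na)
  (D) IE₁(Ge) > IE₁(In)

(A)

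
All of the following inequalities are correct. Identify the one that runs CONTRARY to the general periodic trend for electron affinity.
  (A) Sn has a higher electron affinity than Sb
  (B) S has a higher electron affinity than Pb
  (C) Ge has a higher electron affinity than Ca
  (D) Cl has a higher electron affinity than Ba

The general trend: electron affinity increases across a period and decreases down a group.
(A) Sn (period 5, group 14) vs Sb (period 5, group 15): the stated order contradicts the simple trend.
(B) S (period 3, group 16) vs Pb (period 6, group 14): the stated order agrees with the simple trend.
(C) Ge (period 4, group 14) vs Ca (period 4, group 2): the stated order agrees with the simple trend.
(D) Cl (period 3, group 17) vs Ba (period 6, group 2): the stated order agrees with the simple trend.
The exception is (A): adding an electron to Sb's half-filled 5p³ is unfavourable, so Sn has the more exothermic EA.

(A)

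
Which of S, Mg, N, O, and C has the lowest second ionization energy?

After 1 electron has been removed, what remains? S⁺ still has 5 valence electrons; Mg⁺ still has 1 valence electron; N⁺ still has 4 valence electrons; O⁺ still has 5 valence electrons; C⁺ still has 3 valence electrons.
All are still removing valence electrons, so compare the +1 ions as you would atoms: IE_2 generally rises across a period (higher Z_eff) and falls down a group (larger shell), subject to the usual subshell exceptions.
Valence configurations: S⁺ [Ne]3s²3p³, Mg⁺ [Ne]3s¹, N⁺ [He]2s²2p², O⁺ [He]2s²2p³, C⁺ [He]2s²2p¹.
The numbers (kJ/mol): S 2252, Mg 1451, N 2856, O 3388, C 2353.
Hence IE_2: Mg < S < C < N < O.

Mg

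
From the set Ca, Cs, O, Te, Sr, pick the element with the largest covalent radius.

Cs

O is in period 2, group 16; Ca is in period 4, group 2; Sr is in period 5, group 2; Te is in period 5, group 16; Cs is in period 6, group 1.
Atomic radius shrinks across a period as nuclear charge pulls the same shell inward, and grows down a group as new shells are added.
Here both period and group differ, so the two effects have to be weighed against each other.
Te > O: Te sits below O in group 16, so the down-group effect alone puts Te larger.
Ca > Te: period and group pull opposite ways; the across-period shift dominates (171 vs 136 pm).
Sr > Ca: they share group 2; the group trend gives Sr the larger value.
Cs > Sr: relative to Sr, both the across-period and down-group shifts push Cs's atomic radius up.
Tabulated atomic radius (pm): O 63, Ca 171, Sr 185, Te 136, Cs 232.
The largest covalent radius among these belongs to Cs.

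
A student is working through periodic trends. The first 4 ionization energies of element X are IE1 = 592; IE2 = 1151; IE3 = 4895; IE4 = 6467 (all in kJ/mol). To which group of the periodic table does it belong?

Look for the largest jump between consecutive ionization energies: IE3/IE2 ≈ 4.3, far larger than any earlier ratio.
That jump marks the point where a core electron is being removed. So the atom has 2 valence electrons.
A main-group element with 2 valence electrons is in group 2.

Group 2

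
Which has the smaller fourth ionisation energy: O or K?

The fourth ionization energy removes an electron from the +3 ion. For each element: O³⁺ still has 3 valence electrons; K³⁺ is already 2 electrons into the core.
Usually core removal costs more than valence removal, but here the competition is close: a tightly held n=2 valence electron can cost more to remove than an n=3 core electron, so the actual values have to decide it.
Tabulated IE_4 (kJ/mol): O 7469, K 5877.
Overall IE_4 order: K < O.

K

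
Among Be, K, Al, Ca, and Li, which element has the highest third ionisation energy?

Be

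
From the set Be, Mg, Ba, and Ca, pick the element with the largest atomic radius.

Ba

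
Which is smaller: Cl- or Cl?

Cl

Forming Cl- adds 1 electron to Cl. More electron–electron repulsion in the same shell, with unchanged nuclear charge, lets the cloud expand.
An anion is larger than its parent atom: Cl- > Cl.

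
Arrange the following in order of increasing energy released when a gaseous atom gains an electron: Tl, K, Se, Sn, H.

H is in period 1, group 1; K is in period 4, group 1; Se is in period 4, group 16; Sn is in period 5, group 14; Tl is in period 6, group 13.
Adding an electron releases more energy for atoms nearer the top right (short of the noble gases).
Here both period and group differ, so the two effects have to be weighed against each other.
K > Tl: the two effects oppose for this pair; the down-group effect wins (48 vs 19 kJ/mol).
H > K: they share group 1; the group trend gives H the larger value.
Sn > H: the two effects oppose for this pair; the across-period effect wins (107 vs 73 kJ/mol).
Se > Sn: both effects reinforce here, so Se is clearly the higher of the two.
Approximate values (kJ/mol): H 73, K 48, Se 195, Sn 107, Tl 19.
So from lowest to highest: Tl < K < H < Sn < Se.

Tl < K < H < Sn < Se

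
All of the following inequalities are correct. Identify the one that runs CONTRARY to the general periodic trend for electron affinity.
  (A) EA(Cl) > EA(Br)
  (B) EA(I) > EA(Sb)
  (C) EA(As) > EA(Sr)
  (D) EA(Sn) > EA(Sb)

(D)

The general trend: electron affinity increases across a period and decreases down a group.
(A) Cl (period 3, group 17) vs Br (period 4, group 17): the stated order agrees with the simple trend.
(B) I (period 5, group 17) vs Sb (period 5, group 15): the stated order agrees with the simple trend.
(C) As (period 4, group 15) vs Sr (period 5, group 2): the stated order agrees with the simple trend.
(D) Sn (period 5, group 14) vs Sb (period 5, group 15): the stated order contradicts the simple trend.
The exception is (D): adding an electron to Sb's half-filled 5p³ is unfavourable, so Sn has the more exothermic EA.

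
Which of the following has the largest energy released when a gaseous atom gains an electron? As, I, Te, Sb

I

As is in period 4, group 15; Sb is in period 5, group 15; Te is in period 5, group 16; I is in period 5, group 17.
Atoms with high Z_eff and room in the valence shell (especially the halogens) have the most exothermic electron affinities.
These span different periods and groups, so the two trends combine.
Sb > As: this pair runs against the simple trend — see the exception note.
Te > Sb: Te lies to the right of Sb in period 5, so the across-period effect alone puts Te higher.
I > Te: I lies to the right of Te in period 5, so the across-period effect alone puts I higher.
Note the exception: Sb has a higher electron affinity than As, contrary to the simple trend — both are half-filled np³, but the pairing/repulsion penalty for the added electron shrinks as the p orbitals become larger and more diffuse down the group, and for Sb that outweighs the weaker nuclear attraction.
For reference (kJ/mol): As 78, Sb 103, Te 190, I 295.
The largest energy released when a gaseous atom gains an electron among these belongs to I.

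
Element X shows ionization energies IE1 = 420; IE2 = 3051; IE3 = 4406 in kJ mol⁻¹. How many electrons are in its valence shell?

Look for the largest jump between consecutive ionization energies: IE2/IE1 ≈ 7.3, far larger than any earlier ratio.
That jump marks the point where a core electron is being removed. So the atom has 1 valence electron.

1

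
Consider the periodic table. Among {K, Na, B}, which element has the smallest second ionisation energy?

The second ionization energy removes an electron from the +1 ion. For each element: K⁺ is the bare [Ar] core; Na⁺ is the bare [Ne] core; B⁺ still has 2 valence electrons.
Breaking into a closed-shell core is much more expensive than removing a leftover valence electron — K and Na have the largest IE_2 here.
The numbers (kJ/mol): K 3052, Na 4562, B 2427.
Hence IE_2: B < K < Na.

B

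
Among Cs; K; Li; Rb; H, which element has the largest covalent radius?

H is in period 1, group 1; Li is in period 2, group 1; K is in period 4, group 1; Rb is in period 5, group 1; Cs is in period 6, group 1.
Across a period the added protons contract the valence shell; down a group each new principal shell makes the atom larger.
All are in group 1, so atomic radius increases down the group.
The largest covalent radius among these belongs to Cs.

Cs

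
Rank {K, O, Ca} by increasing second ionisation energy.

Ca < K < O

After 1 electron has been removed, what remains? K⁺ is the bare [Ar] core; O⁺ still has 5 valence electrons; Ca⁺ still has 1 valence electron.
Usually core removal costs more than valence removal, but here the competition is close: a tightly held n=2 valence electron can cost more to remove than an n=3 core electron, so the actual values have to decide it.
Valence configurations: O⁺ [He]2s²2p³, Ca⁺ [Ar]4s¹.
Tabulated IE_2 (kJ/mol): K 3052, O 3388, Ca 1145.
Hence IE_2: Ca < K < O.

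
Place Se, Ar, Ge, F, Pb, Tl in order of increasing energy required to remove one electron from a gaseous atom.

Tl < Pb < Ge < Se < Ar < F

F is in period 2, group 17; Ar is in period 3, group 18; Ge is in period 4, group 14; Se is in period 4, group 16; Tl is in period 6, group 13; Pb is in period 6, group 14.
First ionization energy rises across a period (greater Z_eff holds electrons more tightly) and falls down a group (valence electrons are farther from the nucleus).
Neither a single period nor a single group — weigh both effects.
Pb > Tl: Pb lies to the right of Tl in period 6, so the across-period effect alone puts Pb higher.
Ge > Pb: Ge sits above Pb in group 14, so the down-group effect alone puts Ge higher.
Se > Ge: both are in period 4; the period trend gives Se the larger value.
Ar > Se: relative to Se, both the across-period and down-group shifts push Ar's first ionization energy up.
F > Ar: period and group pull opposite ways; the down-group shift dominates (1681 vs 1521 kJ/mol).
Approximate values (kJ/mol): F 1681, Ar 1521, Ge 762, Se 941, Tl 589, Pb 716.
So from lowest to highest: Tl < Pb < Ge < Se < Ar < F.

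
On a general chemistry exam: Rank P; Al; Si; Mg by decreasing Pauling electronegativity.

Mg is in period 3, group 2; Al is in period 3, group 13; Si is in period 3, group 14; P is in period 3, group 15.
Electronegativity increases across a period and decreases down a group, tracking effective nuclear charge and atomic size.
All lie in period 3, so electronegativity increases left to right.
So from highest to lowest: P > Si > Al > Mg.

P > Si > Al > Mg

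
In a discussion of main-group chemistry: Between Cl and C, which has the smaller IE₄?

After 3 electrons have been removed, what remains? Cl³⁺ still has 4 valence electrons; C³⁺ still has 1 valence electron.
All are still removing valence electrons, so compare the +3 ions as you would atoms: IE_4 generally rises across a period (higher Z_eff) and falls down a group (larger shell), subject to the usual subshell exceptions.
Valence configurations: Cl³⁺ [Ne]3s²3p², C³⁺ [He]2s¹.
Approximate IE_4 values (kJ/mol): Cl 5159, C 6223.
Overall IE_4 order: Cl < C.

Cl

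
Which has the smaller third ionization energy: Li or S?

The third ionization energy removes an electron from the +2 ion. For each element: Li²⁺ is already 1 electron into the core; S²⁺ still has 4 valence electrons.
Breaking into a closed-shell core is much more expensive than removing a leftover valence electron — Li has the largest IE_3 here.
Approximate IE_3 values (kJ/mol): Li 11815, S 3357.
So the third ionization energies run S < Li.

S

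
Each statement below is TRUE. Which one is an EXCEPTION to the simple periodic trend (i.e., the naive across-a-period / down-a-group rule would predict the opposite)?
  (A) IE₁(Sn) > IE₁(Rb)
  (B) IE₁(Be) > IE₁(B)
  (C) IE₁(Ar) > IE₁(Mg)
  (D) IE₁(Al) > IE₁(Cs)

The general trend: first ionization energy increases across a period and decreases down a group.
(A) Sn (period 5, group 14) vs Rb (period 5, group 1): the stated order agrees with the simple trend.
(B) Be (period 2, group 2) vs B (period 2, group 13): the stated order contradicts the simple trend.
(C) Ar (period 3, group 18) vs Mg (period 3, group 2): the stated order agrees with the simple trend.
(D) Al (period 3, group 13) vs Cs (period 6, group 1): the stated order agrees with the simple trend.
The exception is (B): removing B's lone 2p electron is easier than breaking Be's filled 2s².

(B)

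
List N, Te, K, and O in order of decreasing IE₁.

N > O > Te > K

IE₁ increases left→right with effective nuclear charge and decreases top→bottom as the valence shell moves farther out.
Neither a single period nor a single group — weigh both effects.
Te > K: period and group pull opposite ways; the across-period shift dominates (869 vs 419 kJ/mol).
O > Te: they share group 16; the group trend gives O the larger value.
N > O: this pair runs against the simple trend — see the exception note.
Note the exception: N has a higher first ionization energy than O, contrary to the simple trend — pairing an electron in O's 2p⁴ costs repulsion energy, so O ionizes more easily than half-filled N (2p³).
For reference (kJ/mol): N 1402, O 1314, K 419, Te 869.
So from highest to lowest: N > O > Te > K.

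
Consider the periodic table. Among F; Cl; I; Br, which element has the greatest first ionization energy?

F is in period 2, group 17; Cl is in period 3, group 17; Br is in period 4, group 17; I is in period 5, group 17.
First ionization energy rises across a period (greater Z_eff holds electrons more tightly) and falls down a group (valence electrons are farther from the nucleus).
All are in group 17, so first ionization energy increases up the group.
The greatest first ionization energy among these belongs to F.

F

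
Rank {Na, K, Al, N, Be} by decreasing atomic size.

K > Na > Al > Be > N

Be is in period 2, group 2; N is in period 2, group 15; Na is in period 3, group 1; Al is in period 3, group 13; K is in period 4, group 1.
Atomic radius shrinks across a period as nuclear charge pulls the same shell inward, and grows down a group as new shells are added.
These span different periods and groups, so the two trends combine.
Be > N: both are in period 2; the period trend gives Be the larger value.
Al > Be: period and group pull opposite ways; the down-group shift dominates (126 vs 102 pm).
Na > Al: both are in period 3; the period trend gives Na the larger value.
K > Na: they share group 1; the group trend gives K the larger value.
Tabulated atomic radius (pm): Be 102, N 71, Na 155, Al 126, K 196.
So from largest to smallest: K > Na > Al > Be > N.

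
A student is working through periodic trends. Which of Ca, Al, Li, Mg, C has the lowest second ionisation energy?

Ca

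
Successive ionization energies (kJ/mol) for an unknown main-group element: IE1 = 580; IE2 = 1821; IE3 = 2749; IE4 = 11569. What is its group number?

Group 13

Look for the largest jump between consecutive ionization energies: IE4/IE3 ≈ 4.2, far larger than any earlier ratio.
That jump marks the point where a core electron is being removed. So the atom has 3 valence electrons.
A main-group element with 3 valence electrons is in group 13.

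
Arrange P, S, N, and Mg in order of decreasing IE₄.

IE_4 is the cost of taking one more electron from the +3 cation: P³⁺ still has 2 valence electrons; S³⁺ still has 3 valence electrons; N³⁺ still has 2 valence electrons; Mg³⁺ is already 1 electron into the core.
Breaking into a closed-shell core is much more expensive than removing a leftover valence electron — Mg has the largest IE_4 here.
Valence configurations: P³⁺ [Ne]3s², S³⁺ [Ne]3s²3p¹, N³⁺ [He]2s².
S³⁺ loses a lone 3p electron whereas P³⁺ must break into a filled 3s² pair, so IE_4(P) > IE_4(S) even though S has the higher nuclear charge.
Tabulated IE_4 (kJ/mol): P 4964, S 4556, N 7475, Mg 10543.
Hence IE_4: S < P < N < Mg.

Mg > N > P > S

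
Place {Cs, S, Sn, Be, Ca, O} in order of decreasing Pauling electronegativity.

O, S, Sn, Be, Ca, Cs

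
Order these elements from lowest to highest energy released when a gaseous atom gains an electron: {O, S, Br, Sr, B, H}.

Sr < B < H < O < S < Br

H is in period 1, group 1; B is in period 2, group 13; O is in period 2, group 16; S is in period 3, group 16; Br is in period 4, group 17; Sr is in period 5, group 2.
Atoms with high Z_eff and room in the valence shell (especially the halogens) have the most exothermic electron affinities.
Neither a single period nor a single group — weigh both effects.
B > Sr: relative to Sr, both the across-period and down-group shifts push B's electron affinity up.
H > B: the two effects oppose for this pair; the down-group effect wins (73 vs 27 kJ/mol).
O > H: the two effects oppose for this pair; the across-period effect wins (141 vs 73 kJ/mol).
S > O: this pair runs against the simple trend — see the exception note.
Br > S: the two effects oppose for this pair; the across-period effect wins (325 vs 200 kJ/mol).
Note the exception: S has a higher electron affinity than O, contrary to the simple trend — the compact 2p subshell of O repels the added electron more than S's larger 3p does.
Tabulated electron affinity (kJ/mol): H 73, B 27, O 141, S 200, Br 325, Sr 5.
So from lowest to highest: Sr < B < H < O < S < Br.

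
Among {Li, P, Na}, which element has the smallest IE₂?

P

Consider each +1 ion: Li⁺ is the bare [He] core; P⁺ still has 4 valence electrons; Na⁺ is the bare [Ne] core.
Breaking into a closed-shell core is much more expensive than removing a leftover valence electron — Na and Li have the largest IE_2 here.
Tabulated IE_2 (kJ/mol): Li 7298, P 1907, Na 4562.
So the second ionization energies run P < Na < Li.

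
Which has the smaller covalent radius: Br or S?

S is in period 3, group 16; Br is in period 4, group 17.
Moving right in a period, electrons are added to the same shell under a stronger nuclear pull, so atoms get smaller; moving down, a new shell is opened and atoms get larger.
A diagonal step moves right (one effect) and down (the opposite effect) at once.
Br > S: the two effects oppose for this pair; the down-group effect wins (114 vs 103 pm).
Tabulated atomic radius (pm): S 103, Br 114.
So S has the smaller covalent radius (S < Br).

S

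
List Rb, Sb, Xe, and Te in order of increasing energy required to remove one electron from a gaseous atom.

Rb, Sb, Te, Xe

Rb is in period 5, group 1; Sb is in period 5, group 15; Te is in period 5, group 16; Xe is in period 5, group 18.
Across a period the outer electron is held more tightly (higher IE₁); down a group it sits in a higher shell, more shielded, and comes off more easily.
All lie in period 5, so first ionization energy increases left to right.
So from lowest to highest: Rb < Sb < Te < Xe.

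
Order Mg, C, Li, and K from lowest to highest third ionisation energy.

K, C, Mg, Li

The third ionization energy removes an electron from the +2 ion. For each element: Mg²⁺ is the bare [Ne] core; C²⁺ still has 2 valence electrons; Li²⁺ is already 1 electron into the core; K²⁺ is already 1 electron into the core.
Usually core removal costs more than valence removal, but here the competition is close: a tightly held n=2 valence electron can cost more to remove than an n=3 core electron, so the actual values have to decide it.
Tabulated IE_3 (kJ/mol): Mg 7733, C 4620, Li 11815, K 4420.
Hence IE_3: K < C < Mg < Li.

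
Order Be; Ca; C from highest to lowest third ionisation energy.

IE_3 is the cost of taking one more electron from the +2 cation: Be²⁺ is the bare [He] core; Ca²⁺ is the bare [Ar] core; C²⁺ still has 2 valence electrons.
Pulling an electron out of a noble-gas core costs far more than removing a remaining valence electron, so Ca and Be sit at the high end of IE_3.
The numbers (kJ/mol): Be 14849, Ca 4912, C 4620.
Overall IE_3 order: C < Ca < Be.

Be > Ca > C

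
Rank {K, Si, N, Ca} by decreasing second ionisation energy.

K > N > Si > Ca

IE_2 is the cost of taking one more electron from the +1 cation: K⁺ is the bare [Ar] core; Si⁺ still has 3 valence electrons; N⁺ still has 4 valence electrons; Ca⁺ still has 1 valence electron.
Breaking into a closed-shell core is much more expensive than removing a leftover valence electron — K has the largest IE_2 here.
Valence configurations: Si⁺ [Ne]3s²3p¹, N⁺ [He]2s²2p², Ca⁺ [Ar]4s¹.
Tabulated IE_2 (kJ/mol): K 3052, Si 1577, N 2856, Ca 1145.
Hence IE_2: Ca < Si < N < K.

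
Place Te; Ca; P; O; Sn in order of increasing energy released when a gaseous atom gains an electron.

O is in period 2, group 16; P is in period 3, group 15; Ca is in period 4, group 2; Sn is in period 5, group 14; Te is in period 5, group 16.
Electron affinity generally becomes more exothermic across a period toward the halogens and less exothermic down a group.
These span different periods and groups, so the two trends combine.
P > Ca: relative to Ca, both the across-period and down-group shifts push P's electron affinity up.
Sn > P: this pair runs against the simple trend — see the exception note.
O > Sn: relative to Sn, both the across-period and down-group shifts push O's electron affinity up.
Te > O: this pair runs against the simple trend — see the exception note.
Note the exception: Sn has a higher electron affinity than P, contrary to the simple trend — adding an electron to P's half-filled np³ subshell costs electron-pairing energy.
Note the exception: Te has a higher electron affinity than O, contrary to the simple trend — O's compact 2p subshell gives strong electron–electron repulsion on the added electron.
Tabulated electron affinity (kJ/mol): O 141, P 72, Ca 2, Sn 107, Te 190.
So from lowest to highest: Ca < P < Sn < O < Te.

Ca < P < Sn < O < Te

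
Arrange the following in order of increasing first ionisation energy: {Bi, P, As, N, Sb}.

Bi < Sb < As < P < N

IE₁ increases left→right with effective nuclear charge and decreases top→bottom as the valence shell moves farther out.
All are in group 15, so first ionization energy increases up the group.
So from lowest to highest: Bi < Sb < As < P < N.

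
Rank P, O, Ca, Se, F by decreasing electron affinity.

F, Se, O, P, Ca

EA tends to increase across a period and decrease down a group, though the pattern is less regular than for IE or radius.
Neither a single period nor a single group — weigh both effects.
P > Ca: both effects reinforce here, so P is clearly the higher of the two.
O > P: both effects reinforce here, so O is clearly the higher of the two.
Se > O: this pair runs against the simple trend — see the exception note.
F > Se: relative to Se, both the across-period and down-group shifts push F's electron affinity up.
Note the exception: Se has a higher electron affinity than O, contrary to the simple trend — O's compact 2p subshell gives strong electron–electron repulsion on the added electron.
For reference (kJ/mol): O 141, F 328, P 72, Ca 2, Se 195.
So from highest to lowest: F > Se > O > P > Ca.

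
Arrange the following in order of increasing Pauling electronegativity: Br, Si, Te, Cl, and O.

Si < Te < Br < Cl < O

O is in period 2, group 16; Si is in period 3, group 14; Cl is in period 3, group 17; Br is in period 4, group 17; Te is in period 5, group 16.
EN rises left→right (higher Z_eff, smaller atoms) and falls top→bottom (larger, more shielded atoms).
Neither a single period nor a single group — weigh both effects.
Te > Si: period and group pull opposite ways; the across-period shift dominates (2.10 vs 1.90).
Br > Te: relative to Te, both the across-period and down-group shifts push Br's electronegativity up.
Cl > Br: they share group 17; the group trend gives Cl the larger value.
O > Cl: the two effects oppose for this pair; the down-group effect wins (3.44 vs 3.16).
For reference (Pauling): O 3.44, Si 1.90, Cl 3.16, Br 2.96, Te 2.10.
So from lowest to highest: Si < Te < Br < Cl < O.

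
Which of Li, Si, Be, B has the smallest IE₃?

Si

The third ionization energy removes an electron from the +2 ion. For each element: Li²⁺ is already 1 electron into the core; Si²⁺ still has 2 valence electrons; Be²⁺ is the bare [He] core; B²⁺ still has 1 valence electron.
Pulling an electron out of a noble-gas core costs far more than removing a remaining valence electron, so Li and Be sit at the high end of IE_3.
Valence configurations: Si²⁺ [Ne]3s², B²⁺ [He]2s¹.
The numbers (kJ/mol): Li 11815, Si 3232, Be 14849, B 3660.
Hence IE_3: Si < B < Li < Be.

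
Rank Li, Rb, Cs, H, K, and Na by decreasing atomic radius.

Cs, Rb, K, Na, Li, H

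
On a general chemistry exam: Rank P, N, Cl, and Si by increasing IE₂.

Consider each +1 ion: P⁺ still has 4 valence electrons; N⁺ still has 4 valence electrons; Cl⁺ still has 6 valence electrons; Si⁺ still has 3 valence electrons.
All are still removing valence electrons, so compare the +1 ions as you would atoms: IE_2 generally rises across a period (higher Z_eff) and falls down a group (larger shell), subject to the usual subshell exceptions.
Valence configurations: P⁺ [Ne]3s²3p², N⁺ [He]2s²2p², Cl⁺ [Ne]3s²3p⁴, Si⁺ [Ne]3s²3p¹.
The numbers (kJ/mol): P 1907, N 2856, Cl 2298, Si 1577.
Overall IE_2 order: Si < P < Cl < N.

Si < P < Cl < N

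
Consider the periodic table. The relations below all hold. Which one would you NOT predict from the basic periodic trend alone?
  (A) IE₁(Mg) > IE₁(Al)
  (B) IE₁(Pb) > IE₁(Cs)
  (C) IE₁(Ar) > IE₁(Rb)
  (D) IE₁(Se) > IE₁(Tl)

(A)

The general trend: IE₁ increases across a period and decreases down a group.
(A) Mg (period 3, group 2) vs Al (period 3, group 13): the stated order contradicts the simple trend.
(B) Pb (period 6, group 14) vs Cs (period 6, group 1): the stated order agrees with the simple trend.
(C) Ar (period 3, group 18) vs Rb (period 5, group 1): the stated order agrees with the simple trend.
(D) Se (period 4, group 16) vs Tl (period 6, group 13): the stated order agrees with the simple trend.
The exception is (A): Al's single 3p electron is easier to remove than one from Mg's filled 3s².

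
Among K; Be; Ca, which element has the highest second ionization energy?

K

Consider each +1 ion: K⁺ is the bare [Ar] core; Be⁺ still has 1 valence electron; Ca⁺ still has 1 valence electron.
Breaking into a closed-shell core is much more expensive than removing a leftover valence electron — K has the largest IE_2 here.
Valence configurations: Be⁺ [He]2s¹, Ca⁺ [Ar]4s¹.
The numbers (kJ/mol): K 3052, Be 1757, Ca 1145.
Putting it together, IE_2: Ca < Be < K.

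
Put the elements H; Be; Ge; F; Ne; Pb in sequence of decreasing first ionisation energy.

Ne > F > H > Be > Ge > Pb

IE₁ increases left→right with effective nuclear charge and decreases top→bottom as the valence shell moves farther out.
Neither a single period nor a single group — weigh both effects.
Ge > Pb: Ge sits above Pb in group 14, so the down-group effect alone puts Ge higher.
Be > Ge: period and group pull opposite ways; the down-group shift dominates (900 vs 762 kJ/mol).
H > Be: the two effects oppose for this pair; the down-group effect wins (1312 vs 900 kJ/mol).
F > H: the two effects oppose for this pair; the across-period effect wins (1681 vs 1312 kJ/mol).
Ne > F: Ne lies to the right of F in period 2, so the across-period effect alone puts Ne higher.
Tabulated first ionization energy (kJ/mol): H 1312, Be 900, F 1681, Ne 2081, Ge 762, Pb 716.
So from highest to lowest: Ne > F > H > Be > Ge > Pb.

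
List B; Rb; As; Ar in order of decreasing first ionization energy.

IE₁ increases left→right with effective nuclear charge and decreases top→bottom as the valence shell moves farther out.
Neither a single period nor a single group — weigh both effects.
B > Rb: both effects reinforce here, so B is clearly the higher of the two.
As > B: the two effects oppose for this pair; the across-period effect wins (947 vs 801 kJ/mol).
Ar > As: relative to As, both the across-period and down-group shifts push Ar's first ionization energy up.
Tabulated first ionization energy (kJ/mol): B 801, Ar 1521, As 947, Rb 403.
So from highest to lowest: Ar > As > B > Rb.

Ar, As, B, Rb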